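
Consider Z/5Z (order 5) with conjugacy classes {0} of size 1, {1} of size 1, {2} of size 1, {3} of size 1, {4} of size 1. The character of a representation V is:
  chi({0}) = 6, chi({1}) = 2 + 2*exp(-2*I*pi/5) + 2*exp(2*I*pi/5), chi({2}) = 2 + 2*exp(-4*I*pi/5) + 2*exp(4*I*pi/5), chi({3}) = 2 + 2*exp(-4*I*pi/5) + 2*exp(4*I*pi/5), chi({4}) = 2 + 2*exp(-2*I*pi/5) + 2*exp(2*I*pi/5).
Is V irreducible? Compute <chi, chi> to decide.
Not irreducible (reducible): <chi, chi> = 12 > 1.

Argument: <chi, chi> = (1/|G|) sum_C |C| * |chi(C)|^2 = (1/5)[1*|6|^2 + 1*|2 + 2*exp(-2*I*pi/5) + 2*exp(2*I*pi/5)|^2 + 1*|2 + 2*exp(-4*I*pi/5) + 2*exp(4*I*pi/5)|^2 + 1*|2 + 2*exp(-4*I*pi/5) + 2*exp(4*I*pi/5)|^2 + 1*|2 + 2*exp(-2*I*pi/5) + 2*exp(2*I*pi/5)|^2]
  = (1/5)[(36) + (12 + 8*exp(-2*I*pi/5) + 4*exp(-4*I*pi/5) + 4*exp(4*I*pi/5) + 8*exp(2*I*pi/5)) + (12 + 8*exp(-4*I*pi/5) + 4*exp(-2*I*pi/5) + 4*exp(2*I*pi/5) + 8*exp(4*I*pi/5)) + (12 + 8*exp(-4*I*pi/5) + 4*exp(-2*I*pi/5) + 4*exp(2*I*pi/5) + 8*exp(4*I*pi/5)) + (12 + 8*exp(-2*I*pi/5) + 4*exp(-4*I*pi/5) + 4*exp(4*I*pi/5) + 8*exp(2*I*pi/5))] = 60/5 = 12.
(Exp terms are combined using exp(i*s)*conj(exp(i*t)) = exp(i*(s-t)), and sums of them are collapsed using the identity that for every m > 1 the m distinct m-th roots of unity sum to 0, e.g. 1 + exp(2*I*pi/3) + exp(-2*I*pi/3) = 0.)
A character is irreducible iff <chi, chi> = 1, so this representation is reducible.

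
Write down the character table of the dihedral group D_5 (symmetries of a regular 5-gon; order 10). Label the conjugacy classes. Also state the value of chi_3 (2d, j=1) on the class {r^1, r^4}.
Conjugacy classes: {e} of size 1, {r^1, r^4} of size 2, {r^2, r^3} of size 2, {s, sr, ..., sr^4} of size 5.
Character table:
  irrep \ class              {e} (size 1)  {r^1, r^4} (size 2)  {r^2, r^3} (size 2)  {s, sr, ..., sr^4} (size 5)
  chi_1 (triv)               1             1                    1                    1                          
  chi_2 (sign: r->1, s->-1)  1             1                    1                    -1                         
  chi_3 (2d, j=1)            2             -1/2 + sqrt(5)/2     -sqrt(5)/2 - 1/2     0                          
  chi_4 (2d, j=2)            2             -sqrt(5)/2 - 1/2     -1/2 + sqrt(5)/2     0                          

Spot check: chi_3 (2d, j=1) on {r^1, r^4} = -1/2 + sqrt(5)/2.

Working: D_5 has order 2*5 = 10 with 4 conjugacy classes, hence 4 irreducibles. Sum of squared dims 1 + 1 + 4 + 4 = 10 = |G|. Linear characters come from the abelianisation; the 2-dimensional irreps have character r^k -> 2*cos(2*pi*j*k/5), reflections -> 0.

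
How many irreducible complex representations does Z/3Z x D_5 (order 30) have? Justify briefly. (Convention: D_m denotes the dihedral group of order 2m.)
12

Derivation: The number of irreducible complex representations of a finite group equals its number of conjugacy classes. For a direct product, #classes(G x H) = #classes(G) * #classes(H). Z/3Z has 3 classes (abelian), D_5 has 4 classes, so 3 * 4 = 12, so Z/3Z x D_5 (order 30) has exactly 12 irreducible complex representations.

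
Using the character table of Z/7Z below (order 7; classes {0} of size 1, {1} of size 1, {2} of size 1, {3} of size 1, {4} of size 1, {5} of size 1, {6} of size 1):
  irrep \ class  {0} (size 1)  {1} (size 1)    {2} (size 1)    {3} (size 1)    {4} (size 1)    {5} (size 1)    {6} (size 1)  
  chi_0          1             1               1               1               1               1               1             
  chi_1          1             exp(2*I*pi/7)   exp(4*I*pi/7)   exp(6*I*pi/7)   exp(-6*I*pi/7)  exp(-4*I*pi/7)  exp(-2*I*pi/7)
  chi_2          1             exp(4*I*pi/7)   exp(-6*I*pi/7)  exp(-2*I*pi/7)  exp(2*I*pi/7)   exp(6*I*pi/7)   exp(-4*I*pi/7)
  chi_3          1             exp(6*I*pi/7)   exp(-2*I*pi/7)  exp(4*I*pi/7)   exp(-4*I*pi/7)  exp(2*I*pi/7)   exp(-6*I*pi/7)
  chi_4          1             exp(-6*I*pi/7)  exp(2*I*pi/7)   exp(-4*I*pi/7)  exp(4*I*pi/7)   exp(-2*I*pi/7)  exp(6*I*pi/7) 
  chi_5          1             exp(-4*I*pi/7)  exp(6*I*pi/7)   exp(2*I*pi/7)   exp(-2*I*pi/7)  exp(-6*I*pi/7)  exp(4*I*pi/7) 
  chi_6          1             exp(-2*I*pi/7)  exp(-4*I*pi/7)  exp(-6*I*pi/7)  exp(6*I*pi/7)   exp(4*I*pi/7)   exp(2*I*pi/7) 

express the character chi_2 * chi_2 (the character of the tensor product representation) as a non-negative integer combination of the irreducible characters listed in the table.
chi_2 tensor chi_2 = chi_4 (all other irreducibles have multiplicity 0).

Derivation: The character of a tensor product is the pointwise product (chi_2 * chi_2)(C) = chi_2(C) * chi_2(C):
  {0}: (1)*(1), {1}: (exp(4*I*pi/7))*(exp(4*I*pi/7)), {2}: (exp(-6*I*pi/7))*(exp(-6*I*pi/7)), {3}: (exp(-2*I*pi/7))*(exp(-2*I*pi/7)), {4}: (exp(2*I*pi/7))*(exp(2*I*pi/7)), {5}: (exp(6*I*pi/7))*(exp(6*I*pi/7)), {6}: (exp(-4*I*pi/7))*(exp(-4*I*pi/7))
so (chi_2 * chi_2) takes values
  {0} -> 1, {1} -> exp(-6*I*pi/7), {2} -> exp(2*I*pi/7), {3} -> exp(-4*I*pi/7), {4} -> exp(4*I*pi/7), {5} -> exp(-2*I*pi/7), {6} -> exp(6*I*pi/7).
Now take the inner product of this character with each irreducible chi from the table, <chi_2*chi_2, chi> = (1/7) sum_C |C| (chi_2*chi_2)(C) conj(chi(C)):
  <chi_2*chi_2, chi_0> = (1/7)[1*(1)*conj(1) + 1*(exp(-6*I*pi/7))*conj(1) + 1*(exp(2*I*pi/7))*conj(1) + 1*(exp(-4*I*pi/7))*conj(1) + 1*(exp(4*I*pi/7))*conj(1) + 1*(exp(-2*I*pi/7))*conj(1) + 1*(exp(6*I*pi/7))*conj(1)]
      = (1/7)[(1) + (exp(-6*I*pi/7)) + (exp(2*I*pi/7)) + (exp(-4*I*pi/7)) + (exp(4*I*pi/7)) + (exp(-2*I*pi/7)) + (exp(6*I*pi/7))] = 0/7 = 0
  <chi_2*chi_2, chi_1> = (1/7)[1*(1)*conj(1) + 1*(exp(-6*I*pi/7))*conj(exp(2*I*pi/7)) + 1*(exp(2*I*pi/7))*conj(exp(4*I*pi/7)) + 1*(exp(-4*I*pi/7))*conj(exp(6*I*pi/7)) + 1*(exp(4*I*pi/7))*conj(exp(-6*I*pi/7)) + 1*(exp(-2*I*pi/7))*conj(exp(-4*I*pi/7)) + 1*(exp(6*I*pi/7))*conj(exp(-2*I*pi/7))]
      = (1/7)[(1) + (exp(6*I*pi/7)) + (exp(-2*I*pi/7)) + (exp(4*I*pi/7)) + (exp(-4*I*pi/7)) + (exp(2*I*pi/7)) + (exp(-6*I*pi/7))] = 0/7 = 0
  <chi_2*chi_2, chi_2> = (1/7)[1*(1)*conj(1) + 1*(exp(-6*I*pi/7))*conj(exp(4*I*pi/7)) + 1*(exp(2*I*pi/7))*conj(exp(-6*I*pi/7)) + 1*(exp(-4*I*pi/7))*conj(exp(-2*I*pi/7)) + 1*(exp(4*I*pi/7))*conj(exp(2*I*pi/7)) + 1*(exp(-2*I*pi/7))*conj(exp(6*I*pi/7)) + 1*(exp(6*I*pi/7))*conj(exp(-4*I*pi/7))]
      = (1/7)[(1) + (exp(4*I*pi/7)) + (exp(-6*I*pi/7)) + (exp(-2*I*pi/7)) + (exp(2*I*pi/7)) + (exp(6*I*pi/7)) + (exp(-4*I*pi/7))] = 0/7 = 0
  <chi_2*chi_2, chi_3> = (1/7)[1*(1)*conj(1) + 1*(exp(-6*I*pi/7))*conj(exp(6*I*pi/7)) + 1*(exp(2*I*pi/7))*conj(exp(-2*I*pi/7)) + 1*(exp(-4*I*pi/7))*conj(exp(4*I*pi/7)) + 1*(exp(4*I*pi/7))*conj(exp(-4*I*pi/7)) + 1*(exp(-2*I*pi/7))*conj(exp(2*I*pi/7)) + 1*(exp(6*I*pi/7))*conj(exp(-6*I*pi/7))]
      = (1/7)[(1) + (exp(2*I*pi/7)) + (exp(4*I*pi/7)) + (exp(6*I*pi/7)) + (exp(-6*I*pi/7)) + (exp(-4*I*pi/7)) + (exp(-2*I*pi/7))] = 0/7 = 0
  <chi_2*chi_2, chi_4> = (1/7)[1*(1)*conj(1) + 1*(exp(-6*I*pi/7))*conj(exp(-6*I*pi/7)) + 1*(exp(2*I*pi/7))*conj(exp(2*I*pi/7)) + 1*(exp(-4*I*pi/7))*conj(exp(-4*I*pi/7)) + 1*(exp(4*I*pi/7))*conj(exp(4*I*pi/7)) + 1*(exp(-2*I*pi/7))*conj(exp(-2*I*pi/7)) + 1*(exp(6*I*pi/7))*conj(exp(6*I*pi/7))]
      = (1/7)[(1) + (1) + (1) + (1) + (1) + (1) + (1)] = 7/7 = 1
  <chi_2*chi_2, chi_5> = (1/7)[1*(1)*conj(1) + 1*(exp(-6*I*pi/7))*conj(exp(-4*I*pi/7)) + 1*(exp(2*I*pi/7))*conj(exp(6*I*pi/7)) + 1*(exp(-4*I*pi/7))*conj(exp(2*I*pi/7)) + 1*(exp(4*I*pi/7))*conj(exp(-2*I*pi/7)) + 1*(exp(-2*I*pi/7))*conj(exp(-6*I*pi/7)) + 1*(exp(6*I*pi/7))*conj(exp(4*I*pi/7))]
      = (1/7)[(1) + (exp(-2*I*pi/7)) + (exp(-4*I*pi/7)) + (exp(-6*I*pi/7)) + (exp(6*I*pi/7)) + (exp(4*I*pi/7)) + (exp(2*I*pi/7))] = 0/7 = 0
  <chi_2*chi_2, chi_6> = (1/7)[1*(1)*conj(1) + 1*(exp(-6*I*pi/7))*conj(exp(-2*I*pi/7)) + 1*(exp(2*I*pi/7))*conj(exp(-4*I*pi/7)) + 1*(exp(-4*I*pi/7))*conj(exp(-6*I*pi/7)) + 1*(exp(4*I*pi/7))*conj(exp(6*I*pi/7)) + 1*(exp(-2*I*pi/7))*conj(exp(4*I*pi/7)) + 1*(exp(6*I*pi/7))*conj(exp(2*I*pi/7))]
      = (1/7)[(1) + (exp(-4*I*pi/7)) + (exp(6*I*pi/7)) + (exp(2*I*pi/7)) + (exp(-2*I*pi/7)) + (exp(-6*I*pi/7)) + (exp(4*I*pi/7))] = 0/7 = 0
(Exp terms are combined using exp(i*s)*conj(exp(i*t)) = exp(i*(s-t)), and sums of them are collapsed using the identity that for every m > 1 the m distinct m-th roots of unity sum to 0, e.g. 1 + exp(2*I*pi/3) + exp(-2*I*pi/3) = 0.)
Hence the multiplicities are chi_4: 1. Dimension check: dim(chi_2)*dim(chi_2) = 1*1 = 1 and sum (mult * dim) = 1*1 = 1.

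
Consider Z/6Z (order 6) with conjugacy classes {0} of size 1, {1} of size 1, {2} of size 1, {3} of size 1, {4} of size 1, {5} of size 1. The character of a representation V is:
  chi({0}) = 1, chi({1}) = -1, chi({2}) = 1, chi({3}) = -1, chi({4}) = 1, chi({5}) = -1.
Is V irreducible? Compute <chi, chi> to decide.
Irreducible: <chi, chi> = 1.

Explanation: <chi, chi> = (1/|G|) sum_C |C| * |chi(C)|^2 = (1/6)[1*|1|^2 + 1*|-1|^2 + 1*|1|^2 + 1*|-1|^2 + 1*|1|^2 + 1*|-1|^2]
  = (1/6)[(1) + (1) + (1) + (1) + (1) + (1)] = 6/6 = 1.
(Exp terms are combined using exp(i*s)*conj(exp(i*t)) = exp(i*(s-t)), and sums of them are collapsed using the identity that for every m > 1 the m distinct m-th roots of unity sum to 0, e.g. 1 + exp(2*I*pi/3) + exp(-2*I*pi/3) = 0.)
A character is irreducible iff <chi, chi> = 1, so this representation is irreducible.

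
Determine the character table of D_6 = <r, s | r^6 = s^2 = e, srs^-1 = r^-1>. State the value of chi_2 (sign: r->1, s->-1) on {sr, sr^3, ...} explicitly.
Conjugacy classes: {e} of size 1, {r^3} of size 1, {r^1, r^5} of size 2, {r^2, r^4} of size 2, {s, sr^2, ...} of size 3, {sr, sr^3, ...} of size 3.
Character table:
  irrep \ class              {e} (size 1)  {r^3} (size 1)  {r^1, r^5} (size 2)  {r^2, r^4} (size 2)  {s, sr^2, ...} (size 3)  {sr, sr^3, ...} (size 3)
  chi_1 (triv)               1             1               1                    1                    1                        1                       
  chi_2 (sign: r->1, s->-1)  1             1               1                    1                    -1                       -1                      
  chi_3 (r->-1, s->1)        1             -1              -1                   1                    1                        -1                      
  chi_4 (r->-1, s->-1)       1             -1              -1                   1                    -1                       1                       
  chi_5 (2d, j=1)            2             -2              1                    -1                   0                        0                       
  chi_6 (2d, j=2)            2             2               -1                   -1                   0                        0                       

Spot check: chi_2 (sign: r->1, s->-1) on {sr, sr^3, ...} = -1.

Justification: D_6 has order 2*6 = 12 with 6 conjugacy classes, hence 6 irreducibles. Sum of squared dims 1 + 1 + 1 + 1 + 4 + 4 = 12 = |G|. Linear characters come from the abelianisation; the 2-dimensional irreps have character r^k -> 2*cos(2*pi*j*k/6), reflections -> 0.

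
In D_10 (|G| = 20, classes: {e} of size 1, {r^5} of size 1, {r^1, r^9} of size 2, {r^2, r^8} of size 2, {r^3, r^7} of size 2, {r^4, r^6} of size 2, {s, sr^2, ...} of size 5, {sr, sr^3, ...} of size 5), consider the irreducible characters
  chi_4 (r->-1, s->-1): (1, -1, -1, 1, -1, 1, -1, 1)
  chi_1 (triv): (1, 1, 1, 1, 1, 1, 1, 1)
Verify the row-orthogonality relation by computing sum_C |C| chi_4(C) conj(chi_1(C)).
Sum = 0; so <chi_4, chi_1> = 0 (distinct irreducibles are orthogonal).

Derivation: Compute term by term over conjugacy classes (|C| * chi_4(C) * conj(chi_1(C))):
  1*(1)*conj(1) + 1*(-1)*conj(1) + 2*(-1)*conj(1) + 2*(1)*conj(1) + 2*(-1)*conj(1) + 2*(1)*conj(1) + 5*(-1)*conj(1) + 5*(1)*conj(1)
  = (1) + (-1) + (-2) + (2) + (-2) + (2) + (-5) + (5)
  = 0.
Dividing by |G| = 20 gives 0/20 = 0, matching the row-orthogonality relation <chi_4, chi_1> = [chi_4 = chi_1].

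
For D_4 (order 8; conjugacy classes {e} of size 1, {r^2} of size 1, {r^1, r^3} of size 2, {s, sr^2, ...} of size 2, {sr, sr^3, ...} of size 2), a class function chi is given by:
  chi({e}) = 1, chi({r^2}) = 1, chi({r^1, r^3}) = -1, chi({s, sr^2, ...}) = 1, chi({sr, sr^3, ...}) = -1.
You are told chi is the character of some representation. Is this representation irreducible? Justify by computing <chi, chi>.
Irreducible: <chi, chi> = 1.

Explanation: <chi, chi> = (1/|G|) sum_C |C| * |chi(C)|^2 = (1/8)[1*|1|^2 + 1*|1|^2 + 2*|-1|^2 + 2*|1|^2 + 2*|-1|^2]
  = (1/8)[(1) + (1) + (2) + (2) + (2)] = 8/8 = 1.
A character is irreducible iff <chi, chi> = 1, so this representation is irreducible.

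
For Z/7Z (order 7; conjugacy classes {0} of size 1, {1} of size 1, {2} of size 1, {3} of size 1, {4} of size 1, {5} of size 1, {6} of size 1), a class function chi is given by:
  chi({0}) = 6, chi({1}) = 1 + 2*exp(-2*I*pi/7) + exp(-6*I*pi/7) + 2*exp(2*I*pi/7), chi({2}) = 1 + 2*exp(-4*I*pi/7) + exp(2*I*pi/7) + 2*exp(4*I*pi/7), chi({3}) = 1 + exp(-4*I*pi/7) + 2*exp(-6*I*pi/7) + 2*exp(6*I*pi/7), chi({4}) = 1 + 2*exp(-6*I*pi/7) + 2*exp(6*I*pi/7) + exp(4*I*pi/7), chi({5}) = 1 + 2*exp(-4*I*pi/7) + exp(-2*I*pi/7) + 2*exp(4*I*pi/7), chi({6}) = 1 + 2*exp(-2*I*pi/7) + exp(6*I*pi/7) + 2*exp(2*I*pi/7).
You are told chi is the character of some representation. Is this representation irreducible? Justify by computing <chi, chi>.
Not irreducible (reducible): <chi, chi> = 10 > 1.

Solution. <chi, chi> = (1/|G|) sum_C |C| * |chi(C)|^2 = (1/7)[1*|6|^2 + 1*|1 + 2*exp(-2*I*pi/7) + exp(-6*I*pi/7) + 2*exp(2*I*pi/7)|^2 + 1*|1 + 2*exp(-4*I*pi/7) + exp(2*I*pi/7) + 2*exp(4*I*pi/7)|^2 + 1*|1 + exp(-4*I*pi/7) + 2*exp(-6*I*pi/7) + 2*exp(6*I*pi/7)|^2 + 1*|1 + 2*exp(-6*I*pi/7) + 2*exp(6*I*pi/7) + exp(4*I*pi/7)|^2 + 1*|1 + 2*exp(-4*I*pi/7) + exp(-2*I*pi/7) + 2*exp(4*I*pi/7)|^2 + 1*|1 + 2*exp(-2*I*pi/7) + exp(6*I*pi/7) + 2*exp(2*I*pi/7)|^2]
  = (1/7)[(36) + (10 + 6*exp(-4*I*pi/7) + 4*exp(-2*I*pi/7) + 3*exp(-6*I*pi/7) + 3*exp(6*I*pi/7) + 4*exp(2*I*pi/7) + 6*exp(4*I*pi/7)) + (10 + 4*exp(-4*I*pi/7) + 6*exp(-6*I*pi/7) + 3*exp(-2*I*pi/7) + 3*exp(2*I*pi/7) + 6*exp(6*I*pi/7) + 4*exp(4*I*pi/7)) + (10 + 6*exp(-2*I*pi/7) + 3*exp(-4*I*pi/7) + 4*exp(-6*I*pi/7) + 4*exp(6*I*pi/7) + 3*exp(4*I*pi/7) + 6*exp(2*I*pi/7)) + (10 + 6*exp(-2*I*pi/7) + 3*exp(-4*I*pi/7) + 4*exp(-6*I*pi/7) + 4*exp(6*I*pi/7) + 3*exp(4*I*pi/7) + 6*exp(2*I*pi/7)) + (10 + 4*exp(-4*I*pi/7) + 6*exp(-6*I*pi/7) + 3*exp(-2*I*pi/7) + 3*exp(2*I*pi/7) + 6*exp(6*I*pi/7) + 4*exp(4*I*pi/7)) + (10 + 6*exp(-4*I*pi/7) + 4*exp(-2*I*pi/7) + 3*exp(-6*I*pi/7) + 3*exp(6*I*pi/7) + 4*exp(2*I*pi/7) + 6*exp(4*I*pi/7))] = 70/7 = 10.
(Exp terms are combined using exp(i*s)*conj(exp(i*t)) = exp(i*(s-t)), and sums of them are collapsed using the identity that for every m > 1 the m distinct m-th roots of unity sum to 0, e.g. 1 + exp(2*I*pi/3) + exp(-2*I*pi/3) = 0.)
A character is irreducible iff <chi, chi> = 1, so this representation is reducible.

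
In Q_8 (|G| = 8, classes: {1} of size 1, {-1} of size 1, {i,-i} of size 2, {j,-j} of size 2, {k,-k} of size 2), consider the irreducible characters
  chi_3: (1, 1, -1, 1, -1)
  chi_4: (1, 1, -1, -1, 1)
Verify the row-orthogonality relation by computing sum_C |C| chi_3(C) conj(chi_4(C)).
Sum = 0; so <chi_3, chi_4> = 0 (distinct irreducibles are orthogonal).

Explanation: Compute term by term over conjugacy classes (|C| * chi_3(C) * conj(chi_4(C))):
  1*(1)*conj(1) + 1*(1)*conj(1) + 2*(-1)*conj(-1) + 2*(1)*conj(-1) + 2*(-1)*conj(1)
  = (1) + (1) + (2) + (-2) + (-2)
  = 0.
Dividing by |G| = 8 gives 0/8 = 0, matching the row-orthogonality relation <chi_3, chi_4> = [chi_3 = chi_4].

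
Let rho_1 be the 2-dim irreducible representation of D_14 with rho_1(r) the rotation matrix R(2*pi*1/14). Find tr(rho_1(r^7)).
chi_{rho_1}(r^7) = 2*cos(2*pi*1*7/14) = -2

Reasoning: rho_1(r^7) is rotation by angle 2*pi*1*7/14, whose trace is 2*cos(2*pi*1*7/14) = -2.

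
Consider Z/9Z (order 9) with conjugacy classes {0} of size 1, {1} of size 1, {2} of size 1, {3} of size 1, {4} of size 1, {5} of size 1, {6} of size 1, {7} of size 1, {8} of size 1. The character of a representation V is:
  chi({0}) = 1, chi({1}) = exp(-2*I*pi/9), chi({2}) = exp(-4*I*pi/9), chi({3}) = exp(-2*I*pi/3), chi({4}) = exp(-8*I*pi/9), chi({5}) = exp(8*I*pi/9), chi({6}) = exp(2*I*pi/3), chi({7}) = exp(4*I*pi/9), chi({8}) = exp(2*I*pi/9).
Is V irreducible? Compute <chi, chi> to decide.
Irreducible: <chi, chi> = 1.

Argument: <chi, chi> = (1/|G|) sum_C |C| * |chi(C)|^2 = (1/9)[1*|1|^2 + 1*|exp(-2*I*pi/9)|^2 + 1*|exp(-4*I*pi/9)|^2 + 1*|exp(-2*I*pi/3)|^2 + 1*|exp(-8*I*pi/9)|^2 + 1*|exp(8*I*pi/9)|^2 + 1*|exp(2*I*pi/3)|^2 + 1*|exp(4*I*pi/9)|^2 + 1*|exp(2*I*pi/9)|^2]
  = (1/9)[(1) + (1) + (1) + (1) + (1) + (1) + (1) + (1) + (1)] = 9/9 = 1.
(Exp terms are combined using exp(i*s)*conj(exp(i*t)) = exp(i*(s-t)), and sums of them are collapsed using the identity that for every m > 1 the m distinct m-th roots of unity sum to 0, e.g. 1 + exp(2*I*pi/3) + exp(-2*I*pi/3) = 0.)
A character is irreducible iff <chi, chi> = 1, so this representation is irreducible.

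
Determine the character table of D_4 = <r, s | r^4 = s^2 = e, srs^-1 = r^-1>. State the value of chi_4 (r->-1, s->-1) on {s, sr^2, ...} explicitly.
Conjugacy classes: {e} of size 1, {r^2} of size 1, {r^1, r^3} of size 2, {s, sr^2, ...} of size 2, {sr, sr^3, ...} of size 2.
Character table:
  irrep \ class              {e} (size 1)  {r^2} (size 1)  {r^1, r^3} (size 2)  {s, sr^2, ...} (size 2)  {sr, sr^3, ...} (size 2)
  chi_1 (triv)               1             1               1                    1                        1                       
  chi_2 (sign: r->1, s->-1)  1             1               1                    -1                       -1                      
  chi_3 (r->-1, s->1)        1             1               -1                   1                        -1                      
  chi_4 (r->-1, s->-1)       1             1               -1                   -1                       1                       
  chi_5 (2d, j=1)            2             -2              0                    0                        0                       

Spot check: chi_4 (r->-1, s->-1) on {s, sr^2, ...} = -1.

Solution. D_4 has order 2*4 = 8 with 5 conjugacy classes, hence 5 irreducibles. Sum of squared dims 1 + 1 + 1 + 1 + 4 = 8 = |G|. Linear characters come from the abelianisation; the 2-dimensional irreps have character r^k -> 2*cos(2*pi*j*k/4), reflections -> 0.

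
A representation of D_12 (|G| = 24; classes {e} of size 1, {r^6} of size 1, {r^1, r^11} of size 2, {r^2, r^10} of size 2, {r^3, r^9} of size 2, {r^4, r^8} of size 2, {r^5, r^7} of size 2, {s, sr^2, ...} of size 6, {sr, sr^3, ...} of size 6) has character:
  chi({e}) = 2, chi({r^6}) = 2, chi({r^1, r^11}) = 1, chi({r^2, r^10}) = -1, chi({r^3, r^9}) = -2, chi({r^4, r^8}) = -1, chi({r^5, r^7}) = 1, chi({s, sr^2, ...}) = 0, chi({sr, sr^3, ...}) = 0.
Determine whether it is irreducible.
Irreducible: <chi, chi> = 1.

Solution. <chi, chi> = (1/|G|) sum_C |C| * |chi(C)|^2 = (1/24)[1*|2|^2 + 1*|2|^2 + 2*|1|^2 + 2*|-1|^2 + 2*|-2|^2 + 2*|-1|^2 + 2*|1|^2 + 6*|0|^2 + 6*|0|^2]
  = (1/24)[(4) + (4) + (2) + (2) + (8) + (2) + (2) + (0) + (0)] = 24/24 = 1.
A character is irreducible iff <chi, chi> = 1, so this representation is irreducible.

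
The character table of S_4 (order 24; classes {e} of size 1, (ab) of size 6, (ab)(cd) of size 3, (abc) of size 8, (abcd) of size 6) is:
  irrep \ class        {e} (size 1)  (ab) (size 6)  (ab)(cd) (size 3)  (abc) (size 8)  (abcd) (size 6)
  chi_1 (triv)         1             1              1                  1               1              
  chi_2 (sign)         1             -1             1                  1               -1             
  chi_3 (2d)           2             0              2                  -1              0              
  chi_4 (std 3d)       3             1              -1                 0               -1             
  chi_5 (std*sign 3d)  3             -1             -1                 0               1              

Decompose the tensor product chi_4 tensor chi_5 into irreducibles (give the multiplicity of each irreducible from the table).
chi_4 tensor chi_5 = chi_2 + chi_3 + chi_4 + chi_5 (all other irreducibles have multiplicity 0).

The character of a tensor product is the pointwise product (chi_4 * chi_5)(C) = chi_4(C) * chi_5(C):
  {e}: (3)*(3), (ab): (1)*(-1), (ab)(cd): (-1)*(-1), (abc): (0)*(0), (abcd): (-1)*(1)
so (chi_4 * chi_5) takes values
  {e} -> 9, (ab) -> -1, (ab)(cd) -> 1, (abc) -> 0, (abcd) -> -1.
Now take the inner product of this character with each irreducible chi from the table, <chi_4*chi_5, chi> = (1/24) sum_C |C| (chi_4*chi_5)(C) conj(chi(C)):
  <chi_4*chi_5, chi_1> = (1/24)[1*(9)*conj(1) + 6*(-1)*conj(1) + 3*(1)*conj(1) + 8*(0)*conj(1) + 6*(-1)*conj(1)]
      = (1/24)[(9) + (-6) + (3) + (0) + (-6)] = 0/24 = 0
  <chi_4*chi_5, chi_2> = (1/24)[1*(9)*conj(1) + 6*(-1)*conj(-1) + 3*(1)*conj(1) + 8*(0)*conj(1) + 6*(-1)*conj(-1)]
      = (1/24)[(9) + (6) + (3) + (0) + (6)] = 24/24 = 1
  <chi_4*chi_5, chi_3> = (1/24)[1*(9)*conj(2) + 6*(-1)*conj(0) + 3*(1)*conj(2) + 8*(0)*conj(-1) + 6*(-1)*conj(0)]
      = (1/24)[(18) + (0) + (6) + (0) + (0)] = 24/24 = 1
  <chi_4*chi_5, chi_4> = (1/24)[1*(9)*conj(3) + 6*(-1)*conj(1) + 3*(1)*conj(-1) + 8*(0)*conj(0) + 6*(-1)*conj(-1)]
      = (1/24)[(27) + (-6) + (-3) + (0) + (6)] = 24/24 = 1
  <chi_4*chi_5, chi_5> = (1/24)[1*(9)*conj(3) + 6*(-1)*conj(-1) + 3*(1)*conj(-1) + 8*(0)*conj(0) + 6*(-1)*conj(1)]
      = (1/24)[(27) + (6) + (-3) + (0) + (-6)] = 24/24 = 1
Hence the multiplicities are chi_2: 1, chi_3: 1, chi_4: 1, chi_5: 1. Dimension check: dim(chi_4)*dim(chi_5) = 3*3 = 9 and sum (mult * dim) = 1*1 + 1*2 + 1*3 + 1*3 = 9.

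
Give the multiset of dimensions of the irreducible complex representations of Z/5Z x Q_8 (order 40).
Dimensions: 1, 1, 1, 1, 1, 1, 1, 1, 1, 1, 1, 1, 1, 1, 1, 1, 1, 1, 1, 1, 2, 2, 2, 2, 2

Solution. There are 25 irreducibles (= number of conjugacy classes). Their dimensions d_i satisfy sum d_i^2 = |G| = 40: 1 + 1 + 1 + 1 + 1 + 1 + 1 + 1 + 1 + 1 + 1 + 1 + 1 + 1 + 1 + 1 + 1 + 1 + 1 + 1 + 4 + 4 + 4 + 4 + 4 = 40. (For the product with Z/5Z: each of the 5 1-dim characters of Z/5Z tensors with each irrep of Q_8, giving 5 copies of each Q_8-dimension.)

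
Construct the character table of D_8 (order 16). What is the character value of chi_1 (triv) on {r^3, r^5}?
Conjugacy classes: {e} of size 1, {r^4} of size 1, {r^1, r^7} of size 2, {r^2, r^6} of size 2, {r^3, r^5} of size 2, {s, sr^2, ...} of size 4, {sr, sr^3, ...} of size 4.
Character table:
  irrep \ class              {e} (size 1)  {r^4} (size 1)  {r^1, r^7} (size 2)  {r^2, r^6} (size 2)  {r^3, r^5} (size 2)  {s, sr^2, ...} (size 4)  {sr, sr^3, ...} (size 4)
  chi_1 (triv)               1             1               1                    1                    1                    1                        1                       
  chi_2 (sign: r->1, s->-1)  1             1               1                    1                    1                    -1                       -1                      
  chi_3 (r->-1, s->1)        1             1               -1                   1                    -1                   1                        -1                      
  chi_4 (r->-1, s->-1)       1             1               -1                   1                    -1                   -1                       1                       
  chi_5 (2d, j=1)            2             -2              sqrt(2)              0                    -sqrt(2)             0                        0                       
  chi_6 (2d, j=2)            2             2               0                    -2                   0                    0                        0                       
  chi_7 (2d, j=3)            2             -2              -sqrt(2)             0                    sqrt(2)              0                        0                       

Spot check: chi_1 (triv) on {r^3, r^5} = 1.

Reasoning: D_8 has order 2*8 = 16 with 7 conjugacy classes, hence 7 irreducibles. Sum of squared dims 1 + 1 + 1 + 1 + 4 + 4 + 4 = 16 = |G|. Linear characters come from the abelianisation; the 2-dimensional irreps have character r^k -> 2*cos(2*pi*j*k/8), reflections -> 0.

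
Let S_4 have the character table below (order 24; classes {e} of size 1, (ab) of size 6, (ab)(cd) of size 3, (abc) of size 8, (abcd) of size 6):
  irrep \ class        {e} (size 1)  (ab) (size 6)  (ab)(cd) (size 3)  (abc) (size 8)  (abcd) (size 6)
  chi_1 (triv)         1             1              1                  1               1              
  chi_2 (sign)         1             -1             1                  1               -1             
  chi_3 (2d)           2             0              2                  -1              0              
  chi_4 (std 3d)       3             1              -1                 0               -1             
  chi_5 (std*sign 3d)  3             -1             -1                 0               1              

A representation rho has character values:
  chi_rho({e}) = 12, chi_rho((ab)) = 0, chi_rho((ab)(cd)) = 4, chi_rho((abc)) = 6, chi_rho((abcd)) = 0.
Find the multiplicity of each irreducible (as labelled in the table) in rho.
Multiplicities: chi_1: 3, chi_2: 3, chi_3: 0, chi_4: 1, chi_5: 1.

Derivation: Use <chi_rho, chi> = (1/|G|) sum_C |C| * chi_rho(C) * conj(chi(C)) with |G| = 24 for each irreducible chi in the table:
  <chi_rho, chi_1> = (1/24)[1*(12)*conj(1) + 6*(0)*conj(1) + 3*(4)*conj(1) + 8*(6)*conj(1) + 6*(0)*conj(1)]
      = (1/24)[(12) + (0) + (12) + (48) + (0)] = 72/24 = 3
  <chi_rho, chi_2> = (1/24)[1*(12)*conj(1) + 6*(0)*conj(-1) + 3*(4)*conj(1) + 8*(6)*conj(1) + 6*(0)*conj(-1)]
      = (1/24)[(12) + (0) + (12) + (48) + (0)] = 72/24 = 3
  <chi_rho, chi_3> = (1/24)[1*(12)*conj(2) + 6*(0)*conj(0) + 3*(4)*conj(2) + 8*(6)*conj(-1) + 6*(0)*conj(0)]
      = (1/24)[(24) + (0) + (24) + (-48) + (0)] = 0/24 = 0
  <chi_rho, chi_4> = (1/24)[1*(12)*conj(3) + 6*(0)*conj(1) + 3*(4)*conj(-1) + 8*(6)*conj(0) + 6*(0)*conj(-1)]
      = (1/24)[(36) + (0) + (-12) + (0) + (0)] = 24/24 = 1
  <chi_rho, chi_5> = (1/24)[1*(12)*conj(3) + 6*(0)*conj(-1) + 3*(4)*conj(-1) + 8*(6)*conj(0) + 6*(0)*conj(1)]
      = (1/24)[(36) + (0) + (-12) + (0) + (0)] = 24/24 = 1
Dimension check: dim(rho) = sum (mult * dim) = 3*1 + 3*1 + 0*2 + 1*3 + 1*3 = 12 = chi_rho(e) = 12.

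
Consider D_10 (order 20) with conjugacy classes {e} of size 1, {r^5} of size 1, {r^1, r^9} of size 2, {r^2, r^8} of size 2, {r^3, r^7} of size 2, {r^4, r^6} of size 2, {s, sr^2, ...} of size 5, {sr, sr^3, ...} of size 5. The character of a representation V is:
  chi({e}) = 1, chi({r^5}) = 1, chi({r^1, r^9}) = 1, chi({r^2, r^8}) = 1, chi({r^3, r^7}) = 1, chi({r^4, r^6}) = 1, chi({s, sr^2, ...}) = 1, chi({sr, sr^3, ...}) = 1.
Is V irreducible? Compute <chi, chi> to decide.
Irreducible: <chi, chi> = 1.

Proof sketch: <chi, chi> = (1/|G|) sum_C |C| * |chi(C)|^2 = (1/20)[1*|1|^2 + 1*|1|^2 + 2*|1|^2 + 2*|1|^2 + 2*|1|^2 + 2*|1|^2 + 5*|1|^2 + 5*|1|^2]
  = (1/20)[(1) + (1) + (2) + (2) + (2) + (2) + (5) + (5)] = 20/20 = 1.
A character is irreducible iff <chi, chi> = 1, so this representation is irreducible.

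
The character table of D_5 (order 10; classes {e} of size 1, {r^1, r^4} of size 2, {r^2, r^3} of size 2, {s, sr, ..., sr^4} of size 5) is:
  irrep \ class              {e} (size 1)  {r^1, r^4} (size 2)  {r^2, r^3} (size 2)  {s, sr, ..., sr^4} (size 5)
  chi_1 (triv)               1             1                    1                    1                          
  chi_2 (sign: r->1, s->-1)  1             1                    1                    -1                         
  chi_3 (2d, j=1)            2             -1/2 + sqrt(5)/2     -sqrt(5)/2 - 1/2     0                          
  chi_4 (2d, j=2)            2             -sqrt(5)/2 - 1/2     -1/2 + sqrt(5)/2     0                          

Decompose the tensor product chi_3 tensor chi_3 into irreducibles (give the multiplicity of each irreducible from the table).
chi_3 tensor chi_3 = chi_1 + chi_2 + chi_4 (all other irreducibles have multiplicity 0).

Details: The character of a tensor product is the pointwise product (chi_3 * chi_3)(C) = chi_3(C) * chi_3(C):
  {e}: (2)*(2), {r^1, r^4}: (-1/2 + sqrt(5)/2)*(-1/2 + sqrt(5)/2), {r^2, r^3}: (-sqrt(5)/2 - 1/2)*(-sqrt(5)/2 - 1/2), {s, sr, ..., sr^4}: (0)*(0)
so (chi_3 * chi_3) takes values
  {e} -> 4, {r^1, r^4} -> 3/2 - sqrt(5)/2, {r^2, r^3} -> sqrt(5)/2 + 3/2, {s, sr, ..., sr^4} -> 0.
Now take the inner product of this character with each irreducible chi from the table, <chi_3*chi_3, chi> = (1/10) sum_C |C| (chi_3*chi_3)(C) conj(chi(C)):
  <chi_3*chi_3, chi_1> = (1/10)[1*(4)*conj(1) + 2*(3/2 - sqrt(5)/2)*conj(1) + 2*(sqrt(5)/2 + 3/2)*conj(1) + 5*(0)*conj(1)]
      = (1/10)[(4) + (3 - sqrt(5)) + (sqrt(5) + 3) + (0)] = 10/10 = 1
  <chi_3*chi_3, chi_2> = (1/10)[1*(4)*conj(1) + 2*(3/2 - sqrt(5)/2)*conj(1) + 2*(sqrt(5)/2 + 3/2)*conj(1) + 5*(0)*conj(-1)]
      = (1/10)[(4) + (3 - sqrt(5)) + (sqrt(5) + 3) + (0)] = 10/10 = 1
  <chi_3*chi_3, chi_3> = (1/10)[1*(4)*conj(2) + 2*(3/2 - sqrt(5)/2)*conj(-1/2 + sqrt(5)/2) + 2*(sqrt(5)/2 + 3/2)*conj(-sqrt(5)/2 - 1/2) + 5*(0)*conj(0)]
      = (1/10)[(8) + (-4 + 2*sqrt(5)) + (-2*sqrt(5) - 4) + (0)] = 0/10 = 0
  <chi_3*chi_3, chi_4> = (1/10)[1*(4)*conj(2) + 2*(3/2 - sqrt(5)/2)*conj(-sqrt(5)/2 - 1/2) + 2*(sqrt(5)/2 + 3/2)*conj(-1/2 + sqrt(5)/2) + 5*(0)*conj(0)]
      = (1/10)[(8) + (1 - sqrt(5)) + (1 + sqrt(5)) + (0)] = 10/10 = 1
Hence the multiplicities are chi_1: 1, chi_2: 1, chi_4: 1. Dimension check: dim(chi_3)*dim(chi_3) = 2*2 = 4 and sum (mult * dim) = 1*1 + 1*1 + 1*2 = 4.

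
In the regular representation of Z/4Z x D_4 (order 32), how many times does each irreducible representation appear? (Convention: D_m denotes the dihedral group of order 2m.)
Each irreducible V_i of dimension d_i appears with multiplicity d_i, i.e. rho_reg = (direct sum over all irreducibles V_i) d_i V_i. The irreducible dimensions for Z/4Z x D_4 are 1, 1, 1, 1, 1, 1, 1, 1, 1, 1, 1, 1, 1, 1, 1, 1, 2, 2, 2, 2: 16 irreducibles of dimension 1, each with multiplicity 1; 4 irreducibles of dimension 2, each with multiplicity 2. Total dimension 16*1*1 + 4*2*2 = 32 = |G|.

General theorem: in the regular representation of a finite group G, each irreducible appears with multiplicity equal to its dimension. Check: dim(rho_reg) = sum d_i^2 = 1 + 1 + 1 + 1 + 1 + 1 + 1 + 1 + 1 + 1 + 1 + 1 + 1 + 1 + 1 + 1 + 4 + 4 + 4 + 4 = 32 = |G|.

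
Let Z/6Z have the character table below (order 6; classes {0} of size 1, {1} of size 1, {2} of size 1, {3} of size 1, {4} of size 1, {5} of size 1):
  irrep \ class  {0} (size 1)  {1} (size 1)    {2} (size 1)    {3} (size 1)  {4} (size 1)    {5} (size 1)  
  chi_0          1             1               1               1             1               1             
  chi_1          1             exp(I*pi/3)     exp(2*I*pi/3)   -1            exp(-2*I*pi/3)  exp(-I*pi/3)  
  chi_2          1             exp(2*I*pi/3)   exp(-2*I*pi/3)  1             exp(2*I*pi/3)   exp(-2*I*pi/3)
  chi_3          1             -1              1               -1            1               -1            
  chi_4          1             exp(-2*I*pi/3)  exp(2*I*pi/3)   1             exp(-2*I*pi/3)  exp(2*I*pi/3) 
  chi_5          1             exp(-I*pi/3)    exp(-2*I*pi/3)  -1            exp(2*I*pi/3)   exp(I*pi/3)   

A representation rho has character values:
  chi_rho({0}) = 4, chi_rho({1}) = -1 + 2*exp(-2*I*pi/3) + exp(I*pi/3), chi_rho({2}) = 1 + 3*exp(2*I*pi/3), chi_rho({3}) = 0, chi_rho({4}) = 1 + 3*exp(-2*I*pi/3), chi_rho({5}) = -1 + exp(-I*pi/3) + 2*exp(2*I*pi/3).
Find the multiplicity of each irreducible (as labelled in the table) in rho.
Multiplicities: chi_0: 0, chi_1: 1, chi_2: 0, chi_3: 1, chi_4: 2, chi_5: 0.

Derivation: Use <chi_rho, chi> = (1/|G|) sum_C |C| * chi_rho(C) * conj(chi(C)) with |G| = 6 for each irreducible chi in the table:
  <chi_rho, chi_0> = (1/6)[1*(4)*conj(1) + 1*(-1 + 2*exp(-2*I*pi/3) + exp(I*pi/3))*conj(1) + 1*(1 + 3*exp(2*I*pi/3))*conj(1) + 1*(0)*conj(1) + 1*(1 + 3*exp(-2*I*pi/3))*conj(1) + 1*(-1 + exp(-I*pi/3) + 2*exp(2*I*pi/3))*conj(1)]
      = (1/6)[(4) + (-1 + 2*exp(-2*I*pi/3) + exp(I*pi/3)) + (1 + 3*exp(2*I*pi/3)) + (0) + (1 + 3*exp(-2*I*pi/3)) + (-1 + exp(-I*pi/3) + 2*exp(2*I*pi/3))] = 0/6 = 0
  <chi_rho, chi_1> = (1/6)[1*(4)*conj(1) + 1*(-1 + 2*exp(-2*I*pi/3) + exp(I*pi/3))*conj(exp(I*pi/3)) + 1*(1 + 3*exp(2*I*pi/3))*conj(exp(2*I*pi/3)) + 1*(0)*conj(-1) + 1*(1 + 3*exp(-2*I*pi/3))*conj(exp(-2*I*pi/3)) + 1*(-1 + exp(-I*pi/3) + 2*exp(2*I*pi/3))*conj(exp(-I*pi/3))]
      = (1/6)[(4) + (-1 - exp(-I*pi/3)) + (3 + exp(-2*I*pi/3)) + (0) + (3 + exp(2*I*pi/3)) + (-1 - exp(I*pi/3))] = 6/6 = 1
  <chi_rho, chi_2> = (1/6)[1*(4)*conj(1) + 1*(-1 + 2*exp(-2*I*pi/3) + exp(I*pi/3))*conj(exp(2*I*pi/3)) + 1*(1 + 3*exp(2*I*pi/3))*conj(exp(-2*I*pi/3)) + 1*(0)*conj(1) + 1*(1 + 3*exp(-2*I*pi/3))*conj(exp(2*I*pi/3)) + 1*(-1 + exp(-I*pi/3) + 2*exp(2*I*pi/3))*conj(exp(-2*I*pi/3))]
      = (1/6)[(4) + (exp(-I*pi/3) - exp(-2*I*pi/3) + 2*exp(2*I*pi/3)) + (3*exp(-2*I*pi/3) + exp(2*I*pi/3)) + (0) + (exp(-2*I*pi/3) + 3*exp(2*I*pi/3)) + (2*exp(-2*I*pi/3) - exp(2*I*pi/3) + exp(I*pi/3))] = 0/6 = 0
  <chi_rho, chi_3> = (1/6)[1*(4)*conj(1) + 1*(-1 + 2*exp(-2*I*pi/3) + exp(I*pi/3))*conj(-1) + 1*(1 + 3*exp(2*I*pi/3))*conj(1) + 1*(0)*conj(-1) + 1*(1 + 3*exp(-2*I*pi/3))*conj(1) + 1*(-1 + exp(-I*pi/3) + 2*exp(2*I*pi/3))*conj(-1)]
      = (1/6)[(4) + (1 - exp(I*pi/3) - 2*exp(-2*I*pi/3)) + (1 + 3*exp(2*I*pi/3)) + (0) + (1 + 3*exp(-2*I*pi/3)) + (1 - 2*exp(2*I*pi/3) - exp(-I*pi/3))] = 6/6 = 1
  <chi_rho, chi_4> = (1/6)[1*(4)*conj(1) + 1*(-1 + 2*exp(-2*I*pi/3) + exp(I*pi/3))*conj(exp(-2*I*pi/3)) + 1*(1 + 3*exp(2*I*pi/3))*conj(exp(2*I*pi/3)) + 1*(0)*conj(1) + 1*(1 + 3*exp(-2*I*pi/3))*conj(exp(-2*I*pi/3)) + 1*(-1 + exp(-I*pi/3) + 2*exp(2*I*pi/3))*conj(exp(2*I*pi/3))]
      = (1/6)[(4) + (1 - exp(2*I*pi/3)) + (3 + exp(-2*I*pi/3)) + (0) + (3 + exp(2*I*pi/3)) + (1 - exp(-2*I*pi/3))] = 12/6 = 2
  <chi_rho, chi_5> = (1/6)[1*(4)*conj(1) + 1*(-1 + 2*exp(-2*I*pi/3) + exp(I*pi/3))*conj(exp(-I*pi/3)) + 1*(1 + 3*exp(2*I*pi/3))*conj(exp(-2*I*pi/3)) + 1*(0)*conj(-1) + 1*(1 + 3*exp(-2*I*pi/3))*conj(exp(2*I*pi/3)) + 1*(-1 + exp(-I*pi/3) + 2*exp(2*I*pi/3))*conj(exp(I*pi/3))]
      = (1/6)[(4) + (2*exp(-I*pi/3) - exp(I*pi/3) + exp(2*I*pi/3)) + (3*exp(-2*I*pi/3) + exp(2*I*pi/3)) + (0) + (exp(-2*I*pi/3) + 3*exp(2*I*pi/3)) + (exp(-2*I*pi/3) - exp(-I*pi/3) + 2*exp(I*pi/3))] = 0/6 = 0
(Exp terms are combined using exp(i*s)*conj(exp(i*t)) = exp(i*(s-t)), and sums of them are collapsed using the identity that for every m > 1 the m distinct m-th roots of unity sum to 0, e.g. 1 + exp(2*I*pi/3) + exp(-2*I*pi/3) = 0.)
Dimension check: dim(rho) = sum (mult * dim) = 0*1 + 1*1 + 0*1 + 1*1 + 2*1 + 0*1 = 4 = chi_rho(e) = 4.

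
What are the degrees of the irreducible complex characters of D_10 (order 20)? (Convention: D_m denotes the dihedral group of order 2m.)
Dimensions: 1, 1, 1, 1, 2, 2, 2, 2

Explanation: There are 8 irreducibles (= number of conjugacy classes). Their dimensions d_i satisfy sum d_i^2 = |G| = 20: 1 + 1 + 1 + 1 + 4 + 4 + 4 + 4 = 20.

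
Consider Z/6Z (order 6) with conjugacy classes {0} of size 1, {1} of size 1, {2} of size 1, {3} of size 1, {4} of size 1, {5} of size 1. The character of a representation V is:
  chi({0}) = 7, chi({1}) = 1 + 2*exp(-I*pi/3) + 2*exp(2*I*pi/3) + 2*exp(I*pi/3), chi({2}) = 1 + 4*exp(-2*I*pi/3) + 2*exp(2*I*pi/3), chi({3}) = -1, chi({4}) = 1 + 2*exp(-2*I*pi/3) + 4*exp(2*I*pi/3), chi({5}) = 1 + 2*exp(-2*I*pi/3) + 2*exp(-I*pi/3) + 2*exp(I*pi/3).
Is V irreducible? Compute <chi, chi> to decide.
Not irreducible (reducible): <chi, chi> = 13 > 1.

Solution. <chi, chi> = (1/|G|) sum_C |C| * |chi(C)|^2 = (1/6)[1*|7|^2 + 1*|1 + 2*exp(-I*pi/3) + 2*exp(2*I*pi/3) + 2*exp(I*pi/3)|^2 + 1*|1 + 4*exp(-2*I*pi/3) + 2*exp(2*I*pi/3)|^2 + 1*|-1|^2 + 1*|1 + 2*exp(-2*I*pi/3) + 4*exp(2*I*pi/3)|^2 + 1*|1 + 2*exp(-2*I*pi/3) + 2*exp(-I*pi/3) + 2*exp(I*pi/3)|^2]
  = (1/6)[(49) + (7) + (7) + (1) + (7) + (7)] = 78/6 = 13.
(Exp terms are combined using exp(i*s)*conj(exp(i*t)) = exp(i*(s-t)), and sums of them are collapsed using the identity that for every m > 1 the m distinct m-th roots of unity sum to 0, e.g. 1 + exp(2*I*pi/3) + exp(-2*I*pi/3) = 0.)
A character is irreducible iff <chi, chi> = 1, so this representation is reducible.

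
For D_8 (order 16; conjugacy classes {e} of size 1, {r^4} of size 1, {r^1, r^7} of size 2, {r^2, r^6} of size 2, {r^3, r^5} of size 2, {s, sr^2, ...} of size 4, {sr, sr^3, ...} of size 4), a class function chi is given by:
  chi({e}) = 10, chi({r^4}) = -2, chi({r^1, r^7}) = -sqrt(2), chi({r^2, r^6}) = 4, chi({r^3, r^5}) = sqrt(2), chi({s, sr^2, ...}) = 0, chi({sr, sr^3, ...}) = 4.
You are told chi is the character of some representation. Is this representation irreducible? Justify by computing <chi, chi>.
Not irreducible (reducible): <chi, chi> = 13 > 1.

Proof sketch: <chi, chi> = (1/|G|) sum_C |C| * |chi(C)|^2 = (1/16)[1*|10|^2 + 1*|-2|^2 + 2*|-sqrt(2)|^2 + 2*|4|^2 + 2*|sqrt(2)|^2 + 4*|0|^2 + 4*|4|^2]
  = (1/16)[(100) + (4) + (4) + (32) + (4) + (0) + (64)] = 208/16 = 13.
A character is irreducible iff <chi, chi> = 1, so this representation is reducible.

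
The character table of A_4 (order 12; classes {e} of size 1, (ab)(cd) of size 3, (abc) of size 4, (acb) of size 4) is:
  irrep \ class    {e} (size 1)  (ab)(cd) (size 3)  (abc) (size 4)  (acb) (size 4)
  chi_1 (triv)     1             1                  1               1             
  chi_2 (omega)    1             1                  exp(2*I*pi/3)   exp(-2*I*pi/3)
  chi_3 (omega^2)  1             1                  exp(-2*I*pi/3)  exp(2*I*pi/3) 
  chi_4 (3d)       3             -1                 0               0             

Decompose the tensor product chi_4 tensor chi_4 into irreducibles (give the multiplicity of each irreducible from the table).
chi_4 tensor chi_4 = chi_1 + chi_2 + chi_3 + 2*chi_4 (all other irreducibles have multiplicity 0).

Reasoning: The character of a tensor product is the pointwise product (chi_4 * chi_4)(C) = chi_4(C) * chi_4(C):
  {e}: (3)*(3), (ab)(cd): (-1)*(-1), (abc): (0)*(0), (acb): (0)*(0)
so (chi_4 * chi_4) takes values
  {e} -> 9, (ab)(cd) -> 1, (abc) -> 0, (acb) -> 0.
Now take the inner product of this character with each irreducible chi from the table, <chi_4*chi_4, chi> = (1/12) sum_C |C| (chi_4*chi_4)(C) conj(chi(C)):
  <chi_4*chi_4, chi_1> = (1/12)[1*(9)*conj(1) + 3*(1)*conj(1) + 4*(0)*conj(1) + 4*(0)*conj(1)]
      = (1/12)[(9) + (3) + (0) + (0)] = 12/12 = 1
  <chi_4*chi_4, chi_2> = (1/12)[1*(9)*conj(1) + 3*(1)*conj(1) + 4*(0)*conj(exp(2*I*pi/3)) + 4*(0)*conj(exp(-2*I*pi/3))]
      = (1/12)[(9) + (3) + (0) + (0)] = 12/12 = 1
  <chi_4*chi_4, chi_3> = (1/12)[1*(9)*conj(1) + 3*(1)*conj(1) + 4*(0)*conj(exp(-2*I*pi/3)) + 4*(0)*conj(exp(2*I*pi/3))]
      = (1/12)[(9) + (3) + (0) + (0)] = 12/12 = 1
  <chi_4*chi_4, chi_4> = (1/12)[1*(9)*conj(3) + 3*(1)*conj(-1) + 4*(0)*conj(0) + 4*(0)*conj(0)]
      = (1/12)[(27) + (-3) + (0) + (0)] = 24/12 = 2
(Exp terms are combined using exp(i*s)*conj(exp(i*t)) = exp(i*(s-t)), and sums of them are collapsed using the identity that for every m > 1 the m distinct m-th roots of unity sum to 0, e.g. 1 + exp(2*I*pi/3) + exp(-2*I*pi/3) = 0.)
Hence the multiplicities are chi_1: 1, chi_2: 1, chi_3: 1, chi_4: 2. Dimension check: dim(chi_4)*dim(chi_4) = 3*3 = 9 and sum (mult * dim) = 1*1 + 1*1 + 1*1 + 2*3 = 9.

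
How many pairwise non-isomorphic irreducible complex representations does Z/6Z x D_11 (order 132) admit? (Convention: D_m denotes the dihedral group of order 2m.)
42

Working: The number of irreducible complex representations of a finite group equals its number of conjugacy classes. For a direct product, #classes(G x H) = #classes(G) * #classes(H). Z/6Z has 6 classes (abelian), D_11 has 7 classes, so 6 * 7 = 42, so Z/6Z x D_11 (order 132) has exactly 42 irreducible complex representations.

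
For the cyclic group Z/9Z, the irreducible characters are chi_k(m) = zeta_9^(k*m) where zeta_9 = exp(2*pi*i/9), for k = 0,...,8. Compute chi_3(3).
chi_3(3) = zeta_9^9 = 1

Proof sketch: chi_3(3) = zeta_9^(3*3) = zeta_9^9. Since zeta_9^9 = 1, this equals zeta_9^0 = exp(2*pi*i*0/9) = 1.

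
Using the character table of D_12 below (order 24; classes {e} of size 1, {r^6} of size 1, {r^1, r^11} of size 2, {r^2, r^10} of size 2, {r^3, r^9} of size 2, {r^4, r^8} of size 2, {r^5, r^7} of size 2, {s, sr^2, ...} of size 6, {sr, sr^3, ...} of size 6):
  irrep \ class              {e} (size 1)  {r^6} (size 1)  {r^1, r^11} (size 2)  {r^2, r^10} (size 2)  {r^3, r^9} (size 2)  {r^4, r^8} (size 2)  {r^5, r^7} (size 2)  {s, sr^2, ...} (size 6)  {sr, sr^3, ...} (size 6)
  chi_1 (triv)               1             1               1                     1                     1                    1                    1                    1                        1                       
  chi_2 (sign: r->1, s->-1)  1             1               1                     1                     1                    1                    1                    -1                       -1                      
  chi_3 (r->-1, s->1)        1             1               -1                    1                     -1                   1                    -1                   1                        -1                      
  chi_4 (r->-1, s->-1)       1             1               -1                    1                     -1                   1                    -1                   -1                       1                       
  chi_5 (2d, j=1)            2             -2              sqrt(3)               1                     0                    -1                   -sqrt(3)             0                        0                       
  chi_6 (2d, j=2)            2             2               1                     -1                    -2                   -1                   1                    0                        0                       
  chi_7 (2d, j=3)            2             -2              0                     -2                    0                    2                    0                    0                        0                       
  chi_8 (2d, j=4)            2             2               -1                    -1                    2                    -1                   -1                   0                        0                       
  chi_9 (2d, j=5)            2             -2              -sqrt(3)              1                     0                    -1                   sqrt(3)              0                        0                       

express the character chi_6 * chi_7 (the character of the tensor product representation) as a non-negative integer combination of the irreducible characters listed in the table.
chi_6 tensor chi_7 = chi_5 + chi_9 (all other irreducibles have multiplicity 0).

Details: The character of a tensor product is the pointwise product (chi_6 * chi_7)(C) = chi_6(C) * chi_7(C):
  {e}: (2)*(2), {r^6}: (2)*(-2), {r^1, r^11}: (1)*(0), {r^2, r^10}: (-1)*(-2), {r^3, r^9}: (-2)*(0), {r^4, r^8}: (-1)*(2), {r^5, r^7}: (1)*(0), {s, sr^2, ...}: (0)*(0), {sr, sr^3, ...}: (0)*(0)
so (chi_6 * chi_7) takes values
  {e} -> 4, {r^6} -> -4, {r^1, r^11} -> 0, {r^2, r^10} -> 2, {r^3, r^9} -> 0, {r^4, r^8} -> -2, {r^5, r^7} -> 0, {s, sr^2, ...} -> 0, {sr, sr^3, ...} -> 0.
Now take the inner product of this character with each irreducible chi from the table, <chi_6*chi_7, chi> = (1/24) sum_C |C| (chi_6*chi_7)(C) conj(chi(C)):
  <chi_6*chi_7, chi_1> = (1/24)[1*(4)*conj(1) + 1*(-4)*conj(1) + 2*(0)*conj(1) + 2*(2)*conj(1) + 2*(0)*conj(1) + 2*(-2)*conj(1) + 2*(0)*conj(1) + 6*(0)*conj(1) + 6*(0)*conj(1)]
      = (1/24)[(4) + (-4) + (0) + (4) + (0) + (-4) + (0) + (0) + (0)] = 0/24 = 0
  <chi_6*chi_7, chi_2> = (1/24)[1*(4)*conj(1) + 1*(-4)*conj(1) + 2*(0)*conj(1) + 2*(2)*conj(1) + 2*(0)*conj(1) + 2*(-2)*conj(1) + 2*(0)*conj(1) + 6*(0)*conj(-1) + 6*(0)*conj(-1)]
      = (1/24)[(4) + (-4) + (0) + (4) + (0) + (-4) + (0) + (0) + (0)] = 0/24 = 0
  <chi_6*chi_7, chi_3> = (1/24)[1*(4)*conj(1) + 1*(-4)*conj(1) + 2*(0)*conj(-1) + 2*(2)*conj(1) + 2*(0)*conj(-1) + 2*(-2)*conj(1) + 2*(0)*conj(-1) + 6*(0)*conj(1) + 6*(0)*conj(-1)]
      = (1/24)[(4) + (-4) + (0) + (4) + (0) + (-4) + (0) + (0) + (0)] = 0/24 = 0
  <chi_6*chi_7, chi_4> = (1/24)[1*(4)*conj(1) + 1*(-4)*conj(1) + 2*(0)*conj(-1) + 2*(2)*conj(1) + 2*(0)*conj(-1) + 2*(-2)*conj(1) + 2*(0)*conj(-1) + 6*(0)*conj(-1) + 6*(0)*conj(1)]
      = (1/24)[(4) + (-4) + (0) + (4) + (0) + (-4) + (0) + (0) + (0)] = 0/24 = 0
  <chi_6*chi_7, chi_5> = (1/24)[1*(4)*conj(2) + 1*(-4)*conj(-2) + 2*(0)*conj(sqrt(3)) + 2*(2)*conj(1) + 2*(0)*conj(0) + 2*(-2)*conj(-1) + 2*(0)*conj(-sqrt(3)) + 6*(0)*conj(0) + 6*(0)*conj(0)]
      = (1/24)[(8) + (8) + (0) + (4) + (0) + (4) + (0) + (0) + (0)] = 24/24 = 1
  <chi_6*chi_7, chi_6> = (1/24)[1*(4)*conj(2) + 1*(-4)*conj(2) + 2*(0)*conj(1) + 2*(2)*conj(-1) + 2*(0)*conj(-2) + 2*(-2)*conj(-1) + 2*(0)*conj(1) + 6*(0)*conj(0) + 6*(0)*conj(0)]
      = (1/24)[(8) + (-8) + (0) + (-4) + (0) + (4) + (0) + (0) + (0)] = 0/24 = 0
  <chi_6*chi_7, chi_7> = (1/24)[1*(4)*conj(2) + 1*(-4)*conj(-2) + 2*(0)*conj(0) + 2*(2)*conj(-2) + 2*(0)*conj(0) + 2*(-2)*conj(2) + 2*(0)*conj(0) + 6*(0)*conj(0) + 6*(0)*conj(0)]
      = (1/24)[(8) + (8) + (0) + (-8) + (0) + (-8) + (0) + (0) + (0)] = 0/24 = 0
  <chi_6*chi_7, chi_8> = (1/24)[1*(4)*conj(2) + 1*(-4)*conj(2) + 2*(0)*conj(-1) + 2*(2)*conj(-1) + 2*(0)*conj(2) + 2*(-2)*conj(-1) + 2*(0)*conj(-1) + 6*(0)*conj(0) + 6*(0)*conj(0)]
      = (1/24)[(8) + (-8) + (0) + (-4) + (0) + (4) + (0) + (0) + (0)] = 0/24 = 0
  <chi_6*chi_7, chi_9> = (1/24)[1*(4)*conj(2) + 1*(-4)*conj(-2) + 2*(0)*conj(-sqrt(3)) + 2*(2)*conj(1) + 2*(0)*conj(0) + 2*(-2)*conj(-1) + 2*(0)*conj(sqrt(3)) + 6*(0)*conj(0) + 6*(0)*conj(0)]
      = (1/24)[(8) + (8) + (0) + (4) + (0) + (4) + (0) + (0) + (0)] = 24/24 = 1
Hence the multiplicities are chi_5: 1, chi_9: 1. Dimension check: dim(chi_6)*dim(chi_7) = 2*2 = 4 and sum (mult * dim) = 1*2 + 1*2 = 4.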